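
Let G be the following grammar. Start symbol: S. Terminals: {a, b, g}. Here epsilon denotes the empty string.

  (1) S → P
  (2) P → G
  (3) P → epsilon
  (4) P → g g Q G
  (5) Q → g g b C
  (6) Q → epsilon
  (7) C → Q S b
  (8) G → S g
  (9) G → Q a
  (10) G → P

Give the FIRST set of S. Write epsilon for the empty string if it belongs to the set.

FIRST(Q): from Q→g g b C we get {g}; from Q→epsilon we get {epsilon}. So FIRST(Q) = {epsilon, g}.
FIRST(S): from S→P we get {epsilon, a, g}. So FIRST(S) = {epsilon, a, g}.
FIRST(C): from C→Q S b we get {a, b, g}. So FIRST(C) = {a, b, g}.
FIRST(P): from P→G we get {epsilon, a, g}; from P→epsilon we get {epsilon}; from P→g g Q G we get {g}. So FIRST(P) = {epsilon, a, g}.
FIRST(G): from G→S g we get {a, g}; from G→Q a we get {a, g}; from G→P we get {epsilon, a, g}. So FIRST(G) = {epsilon, a, g}.

{epsilon, a, g}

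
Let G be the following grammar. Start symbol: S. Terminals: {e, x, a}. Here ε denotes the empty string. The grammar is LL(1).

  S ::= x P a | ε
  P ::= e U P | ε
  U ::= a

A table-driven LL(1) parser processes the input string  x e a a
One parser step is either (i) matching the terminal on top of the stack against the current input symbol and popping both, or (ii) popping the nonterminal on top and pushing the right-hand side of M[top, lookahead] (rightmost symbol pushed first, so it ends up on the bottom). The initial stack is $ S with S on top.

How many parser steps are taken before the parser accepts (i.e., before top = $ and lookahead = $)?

     Stack      Input      Action
  1  $ S        x e a a $  expand S ::= x P a
  2  $ a P x    x e a a $  match x
  3  $ a P      e a a $    expand P ::= e U P
  4  $ a P U e  e a a $    match e
  5  $ a P U    a a $      expand U ::= a
  6  $ a P a    a a $      match a
  7  $ a P      a $        expand P ::= ε
  8  $ a        a $        match a
Accept reached after 8 steps.

8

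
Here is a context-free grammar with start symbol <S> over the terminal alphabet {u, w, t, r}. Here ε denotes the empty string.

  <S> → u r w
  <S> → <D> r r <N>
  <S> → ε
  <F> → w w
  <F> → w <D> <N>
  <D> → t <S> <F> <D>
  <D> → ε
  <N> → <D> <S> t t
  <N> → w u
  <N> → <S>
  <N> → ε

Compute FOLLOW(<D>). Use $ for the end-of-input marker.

FIRST(<F>): from <F>→w w we get {w}; from <F>→w <D> <N> we get {w}. So FIRST(<F>) = {w}.
FIRST(<D>): from <D>→t <S> <F> <D> we get {t}; from <D>→ε we get {ε}. So FIRST(<D>) = {ε, t}.
FIRST(<S>): from <S>→u r w we get {u}; from <S>→<D> r r <N> we get {r, t}; from <S>→ε we get {ε}. So FIRST(<S>) = {ε, r, t, u}.
FIRST(<N>): from <N>→<D> <S> t t we get {r, t, u}; from <N>→w u we get {w}; from <N>→<S> we get {ε, r, t, u}; from <N>→ε we get {ε}. So FIRST(<N>) = {ε, r, t, u, w}.
FOLLOW(<S>) includes $ since <S> is the start symbol.
FOLLOW(<S>): in <D>→t <S> <F> <D>, <S> is followed by <F> <D> with FIRST {w}; in <N>→<D> <S> t t, <S> is followed by t t with FIRST {t}; in <N>→<S>, the suffix after <S> is empty, so FOLLOW(<S>) ⊇ FOLLOW(<N>) = {$, r, t, u, w}. Thus FOLLOW(<S>) = {$, r, t, u, w}.
FOLLOW(<F>): in <D>→t <S> <F> <D>, <F> is followed by <D> with FIRST {ε, t}; in <D>→t <S> <F> <D>, the suffix after <F> is nullable, so FOLLOW(<F>) ⊇ FOLLOW(<D>) = {r, t, u, w}. Thus FOLLOW(<F>) = {r, t, u, w}.
FOLLOW(<D>): in <S>→<D> r r <N>, <D> is followed by r r <N> with FIRST {r}; in <F>→w <D> <N>, <D> is followed by <N> with FIRST {ε, r, t, u, w}; in <F>→w <D> <N>, the suffix after <D> is nullable, so FOLLOW(<D>) ⊇ FOLLOW(<F>) = {r, t, u, w}; in <D>→t <S> <F> <D>, the suffix after <D> is empty (adds nothing new); in <N>→<D> <S> t t, <D> is followed by <S> t t with FIRST {r, t, u}. Thus FOLLOW(<D>) = {r, t, u, w}.
FOLLOW(<N>): in <S>→<D> r r <N>, the suffix after <N> is empty, so FOLLOW(<N>) ⊇ FOLLOW(<S>) = {$, r, t, u, w}; in <F>→w <D> <N>, the suffix after <N> is empty, so FOLLOW(<N>) ⊇ FOLLOW(<F>) = {r, t, u, w}. Thus FOLLOW(<N>) = {$, r, t, u, w}.

{r, t, u, w}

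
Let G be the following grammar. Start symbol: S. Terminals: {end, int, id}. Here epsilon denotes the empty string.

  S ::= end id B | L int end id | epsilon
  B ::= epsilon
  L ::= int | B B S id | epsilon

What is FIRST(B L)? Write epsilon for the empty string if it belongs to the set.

{epsilon, end, id, int}

FIRST(B): from B::=epsilon we get {epsilon}. So FIRST(B) = {epsilon}.
FIRST(S): from S::=end id B we get {end}; from S::=L int end id we get {end, id, int}; from S::=epsilon we get {epsilon}. So FIRST(S) = {epsilon, end, id, int}.
FIRST(L): from L::=int we get {int}; from L::=B B S id we get {end, id, int}; from L::=epsilon we get {epsilon}. So FIRST(L) = {epsilon, end, id, int}.
FIRST(B L): take FIRST of each symbol in turn, carrying on past any symbol whose FIRST contains epsilon; result {epsilon, end, id, int}.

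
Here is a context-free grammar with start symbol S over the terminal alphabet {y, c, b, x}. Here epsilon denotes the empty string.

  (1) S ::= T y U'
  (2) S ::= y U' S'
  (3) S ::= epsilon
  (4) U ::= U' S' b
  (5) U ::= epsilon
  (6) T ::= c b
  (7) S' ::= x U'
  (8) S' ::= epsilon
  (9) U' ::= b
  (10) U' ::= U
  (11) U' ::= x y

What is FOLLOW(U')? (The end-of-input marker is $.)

FIRST(T) = {c}
FIRST(S') = {epsilon, x}
FIRST(S) = {epsilon, c, y}  (via T y U')
FIRST(U) = {epsilon, b, x}  (via U' S' b)
FIRST(U') = {epsilon, b, x}  (via U)
FOLLOW(S) includes $ since S is the start symbol.
FOLLOW(S): S appears on no right-hand side. Thus FOLLOW(S) = {$}.
FOLLOW(T): in S::=T y U', T is followed by y U' with FIRST {y}. Thus FOLLOW(T) = {y}.
FOLLOW(S'): in S::=y U' S', the suffix after S' is empty, so FOLLOW(S') ⊇ FOLLOW(S) = {$}; in U::=U' S' b, S' is followed by b with FIRST {b}. Thus FOLLOW(S') = {$, b}.
FOLLOW(U'): in S::=T y U', the suffix after U' is empty, so FOLLOW(U') ⊇ FOLLOW(S) = {$}; in S::=y U' S', U' is followed by S' with FIRST {epsilon, x}; in S::=y U' S', the suffix after U' is nullable, so FOLLOW(U') ⊇ FOLLOW(S) = {$}; in U::=U' S' b, U' is followed by S' b with FIRST {b, x}; in S'::=x U', the suffix after U' is empty, so FOLLOW(U') ⊇ FOLLOW(S') = {$, b}. Thus FOLLOW(U') = {$, b, x}.
FOLLOW(U): in U'::=U, the suffix after U is empty, so FOLLOW(U) ⊇ FOLLOW(U') = {$, b, x}. Thus FOLLOW(U) = {$, b, x}.

{$, b, x}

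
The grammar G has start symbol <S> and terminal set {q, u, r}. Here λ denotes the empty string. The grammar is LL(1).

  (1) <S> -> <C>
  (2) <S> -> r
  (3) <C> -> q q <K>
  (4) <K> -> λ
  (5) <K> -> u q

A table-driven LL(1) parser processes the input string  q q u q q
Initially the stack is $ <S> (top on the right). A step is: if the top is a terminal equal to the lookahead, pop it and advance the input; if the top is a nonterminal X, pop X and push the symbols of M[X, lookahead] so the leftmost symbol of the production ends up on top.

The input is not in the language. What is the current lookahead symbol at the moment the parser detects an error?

q

step 1: stack=$ <S>  input=q q u q q $  — expand <S> -> <C>
step 2: stack=$ <C>  input=q q u q q $  — expand <C> -> q q <K>
step 3: stack=$ <K> q q  input=q q u q q $  — match q
step 4: stack=$ <K> q  input=q u q q $  — match q
step 5: stack=$ <K>  input=u q q $  — expand <K> -> u q
step 6: stack=$ q u  input=u q q $  — match u
step 7: stack=$ q  input=q q $  — match q
step 8: stack=$  input=q $  — error: stack empty but input remains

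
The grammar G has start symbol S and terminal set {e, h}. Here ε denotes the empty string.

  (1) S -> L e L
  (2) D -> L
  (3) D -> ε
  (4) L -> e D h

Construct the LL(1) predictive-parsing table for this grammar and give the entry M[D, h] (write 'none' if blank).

FIRST(L): from L->e D h we get {e}. So FIRST(L) = {e}.
FIRST(S): from S->L e L we get {e}. So FIRST(S) = {e}.
FIRST(D): from D->L we get {e}; from D->ε we get {ε}. So FIRST(D) = {ε, e}.
FOLLOW(S) includes $ since S is the start symbol.
FOLLOW(D): in L->e D h, D is followed by h with FIRST {h}. Thus FOLLOW(D) = {h}.
For D -> L: FIRST(L) = {e}, so it goes in M[D, t] for t ∈ {e}.
For D -> ε: FIRST(ε) = {ε}, so it goes in M[D, t] for t ∈ {}; since ε ∈ FIRST, also for every t ∈ FOLLOW(D) = {h}.

D -> ε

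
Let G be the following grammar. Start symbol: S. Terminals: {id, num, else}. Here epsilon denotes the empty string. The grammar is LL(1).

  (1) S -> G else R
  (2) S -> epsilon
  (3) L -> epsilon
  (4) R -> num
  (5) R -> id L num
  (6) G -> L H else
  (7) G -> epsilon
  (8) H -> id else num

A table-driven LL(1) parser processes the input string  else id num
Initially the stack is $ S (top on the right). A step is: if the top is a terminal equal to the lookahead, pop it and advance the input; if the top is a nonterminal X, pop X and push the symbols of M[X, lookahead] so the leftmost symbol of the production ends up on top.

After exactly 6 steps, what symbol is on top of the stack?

step 1: stack=$ S  input=else id num $  — expand S -> G else R
step 2: stack=$ R else G  input=else id num $  — expand G -> epsilon
step 3: stack=$ R else  input=else id num $  — match else
step 4: stack=$ R  input=id num $  — expand R -> id L num
step 5: stack=$ num L id  input=id num $  — match id
step 6: stack=$ num L  input=num $  — expand L -> epsilon
Stack after step 6: $ num (top = num).

num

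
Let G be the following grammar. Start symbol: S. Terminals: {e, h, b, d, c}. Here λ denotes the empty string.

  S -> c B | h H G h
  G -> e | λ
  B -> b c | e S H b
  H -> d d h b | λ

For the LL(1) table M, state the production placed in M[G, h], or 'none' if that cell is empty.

G -> λ

FIRST(S): from S->c B we get {c}; from S->h H G h we get {h}. So FIRST(S) = {c, h}.
FIRST(G): from G->e we get {e}; from G->λ we get {λ}. So FIRST(G) = {λ, e}.
FIRST(B): from B->b c we get {b}; from B->e S H b we get {e}. So FIRST(B) = {b, e}.
FIRST(H): from H->d d h b we get {d}; from H->λ we get {λ}. So FIRST(H) = {λ, d}.
FOLLOW(S) includes $ since S is the start symbol.
FOLLOW(G): in S->h H G h, G is followed by h with FIRST {h}. Thus FOLLOW(G) = {h}.
For G -> e: FIRST(e) = {e}, so it goes in M[G, t] for t ∈ {e}.
For G -> λ: FIRST(λ) = {λ}, so it goes in M[G, t] for t ∈ {}; since λ ∈ FIRST, also for every t ∈ FOLLOW(G) = {h}.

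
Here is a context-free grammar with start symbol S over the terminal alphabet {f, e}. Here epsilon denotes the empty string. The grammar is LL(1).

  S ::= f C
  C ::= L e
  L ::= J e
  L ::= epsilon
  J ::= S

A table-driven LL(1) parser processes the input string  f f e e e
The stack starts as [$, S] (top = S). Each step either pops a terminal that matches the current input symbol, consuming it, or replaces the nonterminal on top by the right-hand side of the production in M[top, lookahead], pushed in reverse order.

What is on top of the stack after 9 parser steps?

e

step 1: stack=$ S  input=f f e e e $  — expand S ::= f C
step 2: stack=$ C f  input=f f e e e $  — match f
step 3: stack=$ C  input=f e e e $  — expand C ::= L e
step 4: stack=$ e L  input=f e e e $  — expand L ::= J e
step 5: stack=$ e e J  input=f e e e $  — expand J ::= S
step 6: stack=$ e e S  input=f e e e $  — expand S ::= f C
step 7: stack=$ e e C f  input=f e e e $  — match f
step 8: stack=$ e e C  input=e e e $  — expand C ::= L e
step 9: stack=$ e e e L  input=e e e $  — expand L ::= epsilon
Stack after step 9: $ e e e (top = e).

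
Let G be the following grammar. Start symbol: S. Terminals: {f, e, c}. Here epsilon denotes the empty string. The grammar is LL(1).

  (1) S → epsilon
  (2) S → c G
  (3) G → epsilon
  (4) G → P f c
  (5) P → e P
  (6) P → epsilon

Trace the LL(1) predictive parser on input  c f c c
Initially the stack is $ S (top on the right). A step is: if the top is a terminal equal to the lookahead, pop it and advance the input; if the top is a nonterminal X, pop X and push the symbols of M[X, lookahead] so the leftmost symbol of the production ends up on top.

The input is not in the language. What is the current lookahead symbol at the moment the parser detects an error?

c

step 1: stack=$ S  input=c f c c $  — expand S → c G
step 2: stack=$ G c  input=c f c c $  — match c
step 3: stack=$ G  input=f c c $  — expand G → P f c
step 4: stack=$ c f P  input=f c c $  — expand P → epsilon
step 5: stack=$ c f  input=f c c $  — match f
step 6: stack=$ c  input=c c $  — match c
step 7: stack=$  input=c $  — error: stack empty but input remains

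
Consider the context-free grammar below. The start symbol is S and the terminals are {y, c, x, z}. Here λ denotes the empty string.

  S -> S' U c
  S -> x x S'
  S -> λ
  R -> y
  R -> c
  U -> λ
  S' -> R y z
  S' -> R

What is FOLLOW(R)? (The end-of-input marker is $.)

FIRST(R) = {c, y}
FIRST(U) = {λ}
FIRST(S') = {c, y}  (via R y z, R)
FIRST(S) = {λ, c, x, y}  (via S' U c)
FOLLOW(S) includes $ since S is the start symbol.
FOLLOW(S): S appears on no right-hand side. Thus FOLLOW(S) = {$}.
FOLLOW(U): in S->S' U c, U is followed by c with FIRST {c}. Thus FOLLOW(U) = {c}.
FOLLOW(S'): in S->S' U c, S' is followed by U c with FIRST {c}; in S->x x S', the suffix after S' is empty, so FOLLOW(S') ⊇ FOLLOW(S) = {$}. Thus FOLLOW(S') = {$, c}.
FOLLOW(R): in S'->R y z, R is followed by y z with FIRST {y}; in S'->R, the suffix after R is empty, so FOLLOW(R) ⊇ FOLLOW(S') = {$, c}. Thus FOLLOW(R) = {$, c, y}.

{$, c, y}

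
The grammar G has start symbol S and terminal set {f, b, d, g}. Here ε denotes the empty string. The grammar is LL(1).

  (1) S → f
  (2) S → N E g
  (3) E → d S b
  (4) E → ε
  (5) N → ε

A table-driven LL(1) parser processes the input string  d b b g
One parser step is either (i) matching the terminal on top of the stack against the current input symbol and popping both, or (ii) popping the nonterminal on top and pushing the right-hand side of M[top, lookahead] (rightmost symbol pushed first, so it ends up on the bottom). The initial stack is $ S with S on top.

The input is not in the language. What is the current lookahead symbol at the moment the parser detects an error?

step 1: stack=$ S  input=d b b g $  — expand S → N E g
step 2: stack=$ g E N  input=d b b g $  — expand N → ε
step 3: stack=$ g E  input=d b b g $  — expand E → d S b
step 4: stack=$ g b S d  input=d b b g $  — match d
step 5: stack=$ g b S  input=b b g $  — error: M[S, b] is empty

b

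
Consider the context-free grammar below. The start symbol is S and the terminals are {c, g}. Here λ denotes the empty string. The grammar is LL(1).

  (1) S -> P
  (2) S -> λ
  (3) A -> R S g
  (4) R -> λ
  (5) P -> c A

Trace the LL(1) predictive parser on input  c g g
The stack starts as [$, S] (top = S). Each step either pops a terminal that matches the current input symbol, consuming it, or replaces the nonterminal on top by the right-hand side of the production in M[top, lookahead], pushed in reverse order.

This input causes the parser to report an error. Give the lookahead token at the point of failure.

step 1: stack=$ S  input=c g g $  — expand S -> P
step 2: stack=$ P  input=c g g $  — expand P -> c A
step 3: stack=$ A c  input=c g g $  — match c
step 4: stack=$ A  input=g g $  — expand A -> R S g
step 5: stack=$ g S R  input=g g $  — expand R -> λ
step 6: stack=$ g S  input=g g $  — expand S -> λ
step 7: stack=$ g  input=g g $  — match g
step 8: stack=$  input=g $  — error: stack empty but input remains

g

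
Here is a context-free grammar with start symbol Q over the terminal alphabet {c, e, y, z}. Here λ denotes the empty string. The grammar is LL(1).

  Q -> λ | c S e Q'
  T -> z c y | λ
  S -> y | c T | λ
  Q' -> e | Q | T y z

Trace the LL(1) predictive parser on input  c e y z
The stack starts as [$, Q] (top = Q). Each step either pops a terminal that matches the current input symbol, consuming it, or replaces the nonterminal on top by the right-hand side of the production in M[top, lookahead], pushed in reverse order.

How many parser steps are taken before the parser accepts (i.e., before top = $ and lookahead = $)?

step 1: stack=$ Q  input=c e y z $  — expand Q -> c S e Q'
step 2: stack=$ Q' e S c  input=c e y z $  — match c
step 3: stack=$ Q' e S  input=e y z $  — expand S -> λ
step 4: stack=$ Q' e  input=e y z $  — match e
step 5: stack=$ Q'  input=y z $  — expand Q' -> T y z
step 6: stack=$ z y T  input=y z $  — expand T -> λ
step 7: stack=$ z y  input=y z $  — match y
step 8: stack=$ z  input=z $  — match z
Accept reached after 8 steps.

8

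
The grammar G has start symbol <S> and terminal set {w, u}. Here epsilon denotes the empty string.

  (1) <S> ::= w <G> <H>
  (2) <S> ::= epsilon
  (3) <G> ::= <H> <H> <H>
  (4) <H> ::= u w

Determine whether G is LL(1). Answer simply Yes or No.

FIRST(<S>) = {epsilon, w}
FIRST(<G>) = {u}
FIRST(<H>) = {u}
FOLLOW(<S>) = {$}
FOLLOW(<G>) = {u}
FOLLOW(<H>) = {$, u}
Each cell of M receives at most one production.

Yes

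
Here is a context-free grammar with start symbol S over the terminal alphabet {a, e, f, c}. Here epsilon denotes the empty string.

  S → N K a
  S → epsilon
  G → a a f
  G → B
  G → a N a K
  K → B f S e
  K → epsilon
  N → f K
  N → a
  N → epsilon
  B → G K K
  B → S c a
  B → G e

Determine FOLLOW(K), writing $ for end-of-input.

FIRST(N): from N→f K we get {f}; from N→a we get {a}; from N→epsilon we get {epsilon}. So FIRST(N) = {epsilon, a, f}.
FIRST(S): from S→N K a we get {a, c, f}; from S→epsilon we get {epsilon}. So FIRST(S) = {epsilon, a, c, f}.
FIRST(G): from G→a a f we get {a}; from G→B we get {a, c, f}; from G→a N a K we get {a}. So FIRST(G) = {a, c, f}.
FIRST(B): from B→G K K we get {a, c, f}; from B→S c a we get {a, c, f}; from B→G e we get {a, c, f}. So FIRST(B) = {a, c, f}.
FIRST(K): from K→B f S e we get {a, c, f}; from K→epsilon we get {epsilon}. So FIRST(K) = {epsilon, a, c, f}.
FOLLOW(S) includes $ since S is the start symbol.
FOLLOW(S): in K→B f S e, S is followed by e with FIRST {e}; in B→S c a, S is followed by c a with FIRST {c}. Thus FOLLOW(S) = {$, c, e}.
FOLLOW(N): in S→N K a, N is followed by K a with FIRST {a, c, f}; in G→a N a K, N is followed by a K with FIRST {a}. Thus FOLLOW(N) = {a, c, f}.
FOLLOW(G): in B→G K K, G is followed by K K with FIRST {epsilon, a, c, f}; in B→G K K, the suffix after G is nullable, so FOLLOW(G) ⊇ FOLLOW(B) = {a, c, e, f}; in B→G e, G is followed by e with FIRST {e}. Thus FOLLOW(G) = {a, c, e, f}.
FOLLOW(B): in G→B, the suffix after B is empty, so FOLLOW(B) ⊇ FOLLOW(G) = {a, c, e, f}; in K→B f S e, B is followed by f S e with FIRST {f}. Thus FOLLOW(B) = {a, c, e, f}.
FOLLOW(K): in S→N K a, K is followed by a with FIRST {a}; in G→a N a K, the suffix after K is empty, so FOLLOW(K) ⊇ FOLLOW(G) = {a, c, e, f}; in N→f K, the suffix after K is empty, so FOLLOW(K) ⊇ FOLLOW(N) = {a, c, f}; in B→G K K (occurrence 1), K is followed by K with FIRST {epsilon, a, c, f}; in B→G K K (occurrence 1), the suffix after K is nullable, so FOLLOW(K) ⊇ FOLLOW(B) = {a, c, e, f}; in B→G K K (occurrence 2), the suffix after K is empty, so FOLLOW(K) ⊇ FOLLOW(B) = {a, c, e, f}. Thus FOLLOW(K) = {a, c, e, f}.

{a, c, e, f}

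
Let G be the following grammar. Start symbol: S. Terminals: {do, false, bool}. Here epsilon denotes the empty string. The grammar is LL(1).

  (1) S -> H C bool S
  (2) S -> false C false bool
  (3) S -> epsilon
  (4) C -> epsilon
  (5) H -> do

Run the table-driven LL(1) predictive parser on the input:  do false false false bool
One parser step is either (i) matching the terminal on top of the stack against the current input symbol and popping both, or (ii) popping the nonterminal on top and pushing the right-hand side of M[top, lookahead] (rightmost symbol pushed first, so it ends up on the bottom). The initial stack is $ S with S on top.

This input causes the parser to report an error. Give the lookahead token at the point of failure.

     Stack          Input                        Action
  1  $ S            do false false false bool $  expand S -> H C bool S
  2  $ S bool C H   do false false false bool $  expand H -> do
  3  $ S bool C do  do false false false bool $  match do
  4  $ S bool C     false false false bool $     expand C -> epsilon
  5  $ S bool       false false false bool $     error: top is terminal bool but lookahead is false

false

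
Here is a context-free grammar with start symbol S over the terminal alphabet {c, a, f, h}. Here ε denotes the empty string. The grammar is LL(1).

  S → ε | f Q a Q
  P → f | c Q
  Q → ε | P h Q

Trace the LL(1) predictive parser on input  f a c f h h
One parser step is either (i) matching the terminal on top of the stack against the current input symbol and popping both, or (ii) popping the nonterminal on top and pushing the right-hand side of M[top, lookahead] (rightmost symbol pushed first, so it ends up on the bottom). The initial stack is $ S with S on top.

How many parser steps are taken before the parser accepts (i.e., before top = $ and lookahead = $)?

14

step 1: stack=$ S  input=f a c f h h $  — expand S → f Q a Q
step 2: stack=$ Q a Q f  input=f a c f h h $  — match f
step 3: stack=$ Q a Q  input=a c f h h $  — expand Q → ε
step 4: stack=$ Q a  input=a c f h h $  — match a
step 5: stack=$ Q  input=c f h h $  — expand Q → P h Q
step 6: stack=$ Q h P  input=c f h h $  — expand P → c Q
step 7: stack=$ Q h Q c  input=c f h h $  — match c
step 8: stack=$ Q h Q  input=f h h $  — expand Q → P h Q
step 9: stack=$ Q h Q h P  input=f h h $  — expand P → f
step 10: stack=$ Q h Q h f  input=f h h $  — match f
step 11: stack=$ Q h Q h  input=h h $  — match h
step 12: stack=$ Q h Q  input=h $  — expand Q → ε
step 13: stack=$ Q h  input=h $  — match h
step 14: stack=$ Q  input=$  — expand Q → ε
Accept reached after 14 steps.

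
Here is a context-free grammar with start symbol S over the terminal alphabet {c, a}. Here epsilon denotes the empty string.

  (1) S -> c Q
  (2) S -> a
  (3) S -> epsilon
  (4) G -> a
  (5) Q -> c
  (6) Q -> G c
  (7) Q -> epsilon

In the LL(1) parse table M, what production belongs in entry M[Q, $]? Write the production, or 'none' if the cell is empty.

FIRST(S) = {epsilon, a, c}
FIRST(G) = {a}
FIRST(Q) = {epsilon, a, c}  (via G c)
FOLLOW(S) includes $ since S is the start symbol.
FOLLOW(S): S appears on no right-hand side. Thus FOLLOW(S) = {$}.
FOLLOW(Q): in S->c Q, the suffix after Q is empty, so FOLLOW(Q) ⊇ FOLLOW(S) = {$}. Thus FOLLOW(Q) = {$}.
For Q -> c: FIRST(c) = {c}, so it goes in M[Q, t] for t ∈ {c}.
For Q -> G c: FIRST(G c) = {a}, so it goes in M[Q, t] for t ∈ {a}.
For Q -> epsilon: FIRST(epsilon) = {epsilon}, so it goes in M[Q, t] for t ∈ {}; since epsilon ∈ FIRST, also for every t ∈ FOLLOW(Q) = {$}.

Q -> epsilon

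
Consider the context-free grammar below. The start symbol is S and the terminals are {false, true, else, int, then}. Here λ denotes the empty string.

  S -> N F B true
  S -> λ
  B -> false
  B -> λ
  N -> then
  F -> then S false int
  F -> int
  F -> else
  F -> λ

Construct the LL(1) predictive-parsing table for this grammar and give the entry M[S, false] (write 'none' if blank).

S -> λ

FIRST(B) = {λ, false}
FIRST(N) = {then}
FIRST(F) = {λ, else, int, then}
FIRST(S) = {λ, then}  (via N F B true)
FOLLOW(S) includes $ since S is the start symbol.
FOLLOW(S): in F->then S false int, S is followed by false int with FIRST {false}. Thus FOLLOW(S) = {$, false}.
For S -> N F B true: FIRST(N F B true) = {then}, so it goes in M[S, t] for t ∈ {then}.
For S -> λ: FIRST(λ) = {λ}, so it goes in M[S, t] for t ∈ {}; since λ ∈ FIRST, also for every t ∈ FOLLOW(S) = {$, false}.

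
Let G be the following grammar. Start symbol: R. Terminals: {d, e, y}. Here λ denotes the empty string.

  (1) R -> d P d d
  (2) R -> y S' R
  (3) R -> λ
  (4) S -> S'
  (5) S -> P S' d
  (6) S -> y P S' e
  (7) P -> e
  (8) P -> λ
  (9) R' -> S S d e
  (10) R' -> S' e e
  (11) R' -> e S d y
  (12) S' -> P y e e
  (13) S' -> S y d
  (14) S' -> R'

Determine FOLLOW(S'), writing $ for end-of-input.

FIRST(R) = {λ, d, y}
FIRST(P) = {λ, e}
FIRST(S) = {e, y}  (via S', P S' d)
FIRST(R') = {e, y}  (via S S d e, S' e e)
FIRST(S') = {e, y}  (via P y e e, S y d, R')
FOLLOW(R) includes $ since R is the start symbol.
FOLLOW(R): in R->y S' R, the suffix after R is empty (adds nothing new). Thus FOLLOW(R) = {$}.
FOLLOW(S): in R'->S S d e (occurrence 1), S is followed by S d e with FIRST {e, y}; in R'->S S d e (occurrence 2), S is followed by d e with FIRST {d}; in R'->e S d y, S is followed by d y with FIRST {d}; in S'->S y d, S is followed by y d with FIRST {y}. Thus FOLLOW(S) = {d, e, y}.
FOLLOW(P): in R->d P d d, P is followed by d d with FIRST {d}; in S->P S' d, P is followed by S' d with FIRST {e, y}; in S->y P S' e, P is followed by S' e with FIRST {e, y}; in S'->P y e e, P is followed by y e e with FIRST {y}. Thus FOLLOW(P) = {d, e, y}.
FOLLOW(S'): in R->y S' R, S' is followed by R with FIRST {λ, d, y}; in R->y S' R, the suffix after S' is nullable, so FOLLOW(S') ⊇ FOLLOW(R) = {$}; in S->S', the suffix after S' is empty, so FOLLOW(S') ⊇ FOLLOW(S) = {d, e, y}; in S->P S' d, S' is followed by d with FIRST {d}; in S->y P S' e, S' is followed by e with FIRST {e}; in R'->S' e e, S' is followed by e e with FIRST {e}. Thus FOLLOW(S') = {$, d, e, y}.
FOLLOW(R'): in S'->R', the suffix after R' is empty, so FOLLOW(R') ⊇ FOLLOW(S') = {$, d, e, y}. Thus FOLLOW(R') = {$, d, e, y}.

{$, d, e, y}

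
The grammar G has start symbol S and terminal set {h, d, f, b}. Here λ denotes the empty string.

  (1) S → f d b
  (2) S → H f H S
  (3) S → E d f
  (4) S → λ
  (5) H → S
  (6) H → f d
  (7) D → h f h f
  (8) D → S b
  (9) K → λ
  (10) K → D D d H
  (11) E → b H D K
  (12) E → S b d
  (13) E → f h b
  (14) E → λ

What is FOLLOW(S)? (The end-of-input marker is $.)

{$, b, d, f, h}

FIRST(S): from S→f d b we get {f}; from S→H f H S we get {b, d, f}; from S→E d f we get {b, d, f}; from S→λ we get {λ}. So FIRST(S) = {λ, b, d, f}.
FIRST(H): from H→S we get {λ, b, d, f}; from H→f d we get {f}. So FIRST(H) = {λ, b, d, f}.
FIRST(D): from D→h f h f we get {h}; from D→S b we get {b, d, f}. So FIRST(D) = {b, d, f, h}.
FIRST(E): from E→b H D K we get {b}; from E→S b d we get {b, d, f}; from E→f h b we get {f}; from E→λ we get {λ}. So FIRST(E) = {λ, b, d, f}.
FIRST(K): from K→λ we get {λ}; from K→D D d H we get {b, d, f, h}. So FIRST(K) = {λ, b, d, f, h}.
FOLLOW(S) includes $ since S is the start symbol.
FOLLOW(E): in S→E d f, E is followed by d f with FIRST {d}. Thus FOLLOW(E) = {d}.
FOLLOW(D): in K→D D d H (occurrence 1), D is followed by D d H with FIRST {b, d, f, h}; in K→D D d H (occurrence 2), D is followed by d H with FIRST {d}; in E→b H D K, D is followed by K with FIRST {λ, b, d, f, h}; in E→b H D K, the suffix after D is nullable, so FOLLOW(D) ⊇ FOLLOW(E) = {d}. Thus FOLLOW(D) = {b, d, f, h}.
FOLLOW(K): in E→b H D K, the suffix after K is empty, so FOLLOW(K) ⊇ FOLLOW(E) = {d}. Thus FOLLOW(K) = {d}.
FOLLOW(S): in S→H f H S, the suffix after S is empty (adds nothing new); in H→S, the suffix after S is empty, so FOLLOW(S) ⊇ FOLLOW(H) = {$, b, d, f, h}; in D→S b, S is followed by b with FIRST {b}; in E→S b d, S is followed by b d with FIRST {b}. Thus FOLLOW(S) = {$, b, d, f, h}.
FOLLOW(H): in S→H f H S (occurrence 1), H is followed by f H S with FIRST {f}; in S→H f H S (occurrence 2), H is followed by S with FIRST {λ, b, d, f}; in S→H f H S (occurrence 2), the suffix after H is nullable, so FOLLOW(H) ⊇ FOLLOW(S) = {$, b, d, f, h}; in K→D D d H, the suffix after H is empty, so FOLLOW(H) ⊇ FOLLOW(K) = {d}; in E→b H D K, H is followed by D K with FIRST {b, d, f, h}. Thus FOLLOW(H) = {$, b, d, f, h}.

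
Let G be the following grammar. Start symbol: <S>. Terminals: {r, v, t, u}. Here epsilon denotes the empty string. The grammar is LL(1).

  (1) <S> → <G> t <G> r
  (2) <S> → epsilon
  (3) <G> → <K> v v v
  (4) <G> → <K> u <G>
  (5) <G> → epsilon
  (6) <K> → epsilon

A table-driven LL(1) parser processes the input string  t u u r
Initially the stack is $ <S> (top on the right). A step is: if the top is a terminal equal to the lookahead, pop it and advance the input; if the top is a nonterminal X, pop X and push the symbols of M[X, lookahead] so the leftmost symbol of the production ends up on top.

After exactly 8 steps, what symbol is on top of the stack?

u

step 1: stack=$ <S>  input=t u u r $  — expand <S> → <G> t <G> r
step 2: stack=$ r <G> t <G>  input=t u u r $  — expand <G> → epsilon
step 3: stack=$ r <G> t  input=t u u r $  — match t
step 4: stack=$ r <G>  input=u u r $  — expand <G> → <K> u <G>
step 5: stack=$ r <G> u <K>  input=u u r $  — expand <K> → epsilon
step 6: stack=$ r <G> u  input=u u r $  — match u
step 7: stack=$ r <G>  input=u r $  — expand <G> → <K> u <G>
step 8: stack=$ r <G> u <K>  input=u r $  — expand <K> → epsilon
Stack after step 8: $ r <G> u (top = u).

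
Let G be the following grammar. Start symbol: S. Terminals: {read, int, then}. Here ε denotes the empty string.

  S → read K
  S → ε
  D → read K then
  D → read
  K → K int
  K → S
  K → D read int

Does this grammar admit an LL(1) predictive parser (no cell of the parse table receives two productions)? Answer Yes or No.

FIRST(S) = {ε, read}
FIRST(D) = {read}
FIRST(K) = {ε, int, read}
FOLLOW(S) = {$, int, then}
FOLLOW(D) = {read}
FOLLOW(K) = {$, int, then}
Cell M[D, read] receives both D → read K then and D → read — the grammar is not LL(1).

No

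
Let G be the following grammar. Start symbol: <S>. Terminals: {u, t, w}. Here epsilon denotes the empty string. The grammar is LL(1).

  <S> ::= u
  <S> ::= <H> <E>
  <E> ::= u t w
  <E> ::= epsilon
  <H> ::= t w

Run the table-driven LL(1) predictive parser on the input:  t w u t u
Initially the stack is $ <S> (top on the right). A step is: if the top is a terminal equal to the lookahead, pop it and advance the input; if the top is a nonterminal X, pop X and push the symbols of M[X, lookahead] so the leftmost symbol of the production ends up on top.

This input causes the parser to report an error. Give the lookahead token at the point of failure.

u

     Stack      Input        Action
  1  $ <S>      t w u t u $  expand <S> ::= <H> <E>
  2  $ <E> <H>  t w u t u $  expand <H> ::= t w
  3  $ <E> w t  t w u t u $  match t
  4  $ <E> w    w u t u $    match w
  5  $ <E>      u t u $      expand <E> ::= u t w
  6  $ w t u    u t u $      match u
  7  $ w t      t u $        match t
  8  $ w        u $          error: top is terminal w but lookahead is u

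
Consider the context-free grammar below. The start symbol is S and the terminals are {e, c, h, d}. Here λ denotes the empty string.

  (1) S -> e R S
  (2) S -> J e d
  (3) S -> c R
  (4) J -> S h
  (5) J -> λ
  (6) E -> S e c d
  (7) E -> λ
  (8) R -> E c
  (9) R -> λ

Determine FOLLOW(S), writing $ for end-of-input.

FIRST(S): from S->e R S we get {e}; from S->J e d we get {c, e}; from S->c R we get {c}. So FIRST(S) = {c, e}.
FIRST(J): from J->S h we get {c, e}; from J->λ we get {λ}. So FIRST(J) = {λ, c, e}.
FIRST(E): from E->S e c d we get {c, e}; from E->λ we get {λ}. So FIRST(E) = {λ, c, e}.
FIRST(R): from R->E c we get {c, e}; from R->λ we get {λ}. So FIRST(R) = {λ, c, e}.
FOLLOW(S) includes $ since S is the start symbol.
FOLLOW(S): in S->e R S, the suffix after S is empty (adds nothing new); in J->S h, S is followed by h with FIRST {h}; in E->S e c d, S is followed by e c d with FIRST {e}. Thus FOLLOW(S) = {$, e, h}.
FOLLOW(J): in S->J e d, J is followed by e d with FIRST {e}. Thus FOLLOW(J) = {e}.
FOLLOW(E): in R->E c, E is followed by c with FIRST {c}. Thus FOLLOW(E) = {c}.
FOLLOW(R): in S->e R S, R is followed by S with FIRST {c, e}; in S->c R, the suffix after R is empty, so FOLLOW(R) ⊇ FOLLOW(S) = {$, e, h}. Thus FOLLOW(R) = {$, c, e, h}.

{$, e, h}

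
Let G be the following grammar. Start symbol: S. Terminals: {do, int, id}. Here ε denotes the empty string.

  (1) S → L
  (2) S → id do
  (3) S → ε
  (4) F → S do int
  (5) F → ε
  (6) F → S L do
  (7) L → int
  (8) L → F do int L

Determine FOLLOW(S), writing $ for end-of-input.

{$, do, id, int}

FIRST(S) = {ε, do, id, int}  (via L)
FIRST(F) = {ε, do, id, int}  (via S do int, S L do)
FIRST(L) = {do, id, int}  (via F do int L)
FOLLOW(S) includes $ since S is the start symbol.
FOLLOW(S): in F→S do int, S is followed by do int with FIRST {do}; in F→S L do, S is followed by L do with FIRST {do, id, int}. Thus FOLLOW(S) = {$, do, id, int}.
FOLLOW(F): in L→F do int L, F is followed by do int L with FIRST {do}. Thus FOLLOW(F) = {do}.
FOLLOW(L): in S→L, the suffix after L is empty, so FOLLOW(L) ⊇ FOLLOW(S) = {$, do, id, int}; in F→S L do, L is followed by do with FIRST {do}; in L→F do int L, the suffix after L is empty (adds nothing new). Thus FOLLOW(L) = {$, do, id, int}.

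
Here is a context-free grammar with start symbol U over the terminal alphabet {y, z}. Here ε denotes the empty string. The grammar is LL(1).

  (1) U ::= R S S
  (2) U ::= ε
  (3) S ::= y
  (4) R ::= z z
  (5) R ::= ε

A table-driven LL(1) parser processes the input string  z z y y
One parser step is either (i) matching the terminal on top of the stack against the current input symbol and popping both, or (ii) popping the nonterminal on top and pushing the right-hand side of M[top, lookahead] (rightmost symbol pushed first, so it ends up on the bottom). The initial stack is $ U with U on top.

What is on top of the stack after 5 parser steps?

     Stack      Input      Action
  1  $ U        z z y y $  expand U ::= R S S
  2  $ S S R    z z y y $  expand R ::= z z
  3  $ S S z z  z z y y $  match z
  4  $ S S z    z y y $    match z
  5  $ S S      y y $      expand S ::= y
Stack after step 5: $ S y (top = y).

y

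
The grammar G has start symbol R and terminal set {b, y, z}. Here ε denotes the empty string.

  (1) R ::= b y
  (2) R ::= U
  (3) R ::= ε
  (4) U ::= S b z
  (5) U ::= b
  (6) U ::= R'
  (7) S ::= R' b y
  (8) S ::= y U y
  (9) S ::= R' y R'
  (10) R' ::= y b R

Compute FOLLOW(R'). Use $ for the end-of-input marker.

{$, b, y}

FIRST(R') = {y}
FIRST(S) = {y}  (via R' b y, R' y R')
FIRST(U) = {b, y}  (via S b z, R')
FIRST(R) = {ε, b, y}  (via U)
FOLLOW(R) includes $ since R is the start symbol.
FOLLOW(S): in U::=S b z, S is followed by b z with FIRST {b}. Thus FOLLOW(S) = {b}.
FOLLOW(R): in R'::=y b R, the suffix after R is empty, so FOLLOW(R) ⊇ FOLLOW(R') = {$, b, y}. Thus FOLLOW(R) = {$, b, y}.
FOLLOW(U): in R::=U, the suffix after U is empty, so FOLLOW(U) ⊇ FOLLOW(R) = {$, b, y}; in S::=y U y, U is followed by y with FIRST {y}. Thus FOLLOW(U) = {$, b, y}.
FOLLOW(R'): in U::=R', the suffix after R' is empty, so FOLLOW(R') ⊇ FOLLOW(U) = {$, b, y}; in S::=R' b y, R' is followed by b y with FIRST {b}; in S::=R' y R' (occurrence 1), R' is followed by y R' with FIRST {y}; in S::=R' y R' (occurrence 2), the suffix after R' is empty, so FOLLOW(R') ⊇ FOLLOW(S) = {b}. Thus FOLLOW(R') = {$, b, y}.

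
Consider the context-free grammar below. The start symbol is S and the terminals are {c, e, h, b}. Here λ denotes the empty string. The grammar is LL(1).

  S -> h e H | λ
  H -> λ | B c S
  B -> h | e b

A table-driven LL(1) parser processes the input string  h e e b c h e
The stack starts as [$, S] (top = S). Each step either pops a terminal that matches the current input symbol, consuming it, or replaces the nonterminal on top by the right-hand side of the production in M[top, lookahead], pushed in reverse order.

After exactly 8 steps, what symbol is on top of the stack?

S

step 1: stack=$ S  input=h e e b c h e $  — expand S -> h e H
step 2: stack=$ H e h  input=h e e b c h e $  — match h
step 3: stack=$ H e  input=e e b c h e $  — match e
step 4: stack=$ H  input=e b c h e $  — expand H -> B c S
step 5: stack=$ S c B  input=e b c h e $  — expand B -> e b
step 6: stack=$ S c b e  input=e b c h e $  — match e
step 7: stack=$ S c b  input=b c h e $  — match b
step 8: stack=$ S c  input=c h e $  — match c
Stack after step 8: $ S (top = S).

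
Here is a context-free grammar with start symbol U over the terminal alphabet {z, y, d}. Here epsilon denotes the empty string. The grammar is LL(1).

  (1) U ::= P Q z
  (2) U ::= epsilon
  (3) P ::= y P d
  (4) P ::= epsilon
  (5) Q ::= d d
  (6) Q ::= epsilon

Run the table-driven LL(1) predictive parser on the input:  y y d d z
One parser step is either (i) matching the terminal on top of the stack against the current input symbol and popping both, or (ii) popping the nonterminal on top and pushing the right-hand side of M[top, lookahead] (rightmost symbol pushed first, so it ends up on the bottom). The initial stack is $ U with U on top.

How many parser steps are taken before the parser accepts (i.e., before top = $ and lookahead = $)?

10

step 1: stack=$ U  input=y y d d z $  — expand U ::= P Q z
step 2: stack=$ z Q P  input=y y d d z $  — expand P ::= y P d
step 3: stack=$ z Q d P y  input=y y d d z $  — match y
step 4: stack=$ z Q d P  input=y d d z $  — expand P ::= y P d
step 5: stack=$ z Q d d P y  input=y d d z $  — match y
step 6: stack=$ z Q d d P  input=d d z $  — expand P ::= epsilon
step 7: stack=$ z Q d d  input=d d z $  — match d
step 8: stack=$ z Q d  input=d z $  — match d
step 9: stack=$ z Q  input=z $  — expand Q ::= epsilon
step 10: stack=$ z  input=z $  — match z
Accept reached after 10 steps.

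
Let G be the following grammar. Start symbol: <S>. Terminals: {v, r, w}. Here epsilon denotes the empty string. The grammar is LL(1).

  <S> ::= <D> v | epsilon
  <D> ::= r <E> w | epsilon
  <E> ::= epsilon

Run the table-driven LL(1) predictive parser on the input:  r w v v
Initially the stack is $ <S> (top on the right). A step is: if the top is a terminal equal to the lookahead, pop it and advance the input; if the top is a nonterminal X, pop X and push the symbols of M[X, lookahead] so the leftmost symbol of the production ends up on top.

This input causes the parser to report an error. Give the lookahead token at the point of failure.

v

step 1: stack=$ <S>  input=r w v v $  — expand <S> ::= <D> v
step 2: stack=$ v <D>  input=r w v v $  — expand <D> ::= r <E> w
step 3: stack=$ v w <E> r  input=r w v v $  — match r
step 4: stack=$ v w <E>  input=w v v $  — expand <E> ::= epsilon
step 5: stack=$ v w  input=w v v $  — match w
step 6: stack=$ v  input=v v $  — match v
step 7: stack=$  input=v $  — error: stack empty but input remains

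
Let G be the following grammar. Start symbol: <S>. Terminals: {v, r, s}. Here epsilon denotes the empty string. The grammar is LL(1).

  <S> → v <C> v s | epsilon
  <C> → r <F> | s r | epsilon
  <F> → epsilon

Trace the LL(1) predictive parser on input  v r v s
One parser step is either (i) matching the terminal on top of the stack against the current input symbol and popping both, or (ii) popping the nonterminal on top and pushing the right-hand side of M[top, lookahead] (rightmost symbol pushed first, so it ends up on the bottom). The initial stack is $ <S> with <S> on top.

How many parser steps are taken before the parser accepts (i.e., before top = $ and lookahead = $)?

7

step 1: stack=$ <S>  input=v r v s $  — expand <S> → v <C> v s
step 2: stack=$ s v <C> v  input=v r v s $  — match v
step 3: stack=$ s v <C>  input=r v s $  — expand <C> → r <F>
step 4: stack=$ s v <F> r  input=r v s $  — match r
step 5: stack=$ s v <F>  input=v s $  — expand <F> → epsilon
step 6: stack=$ s v  input=v s $  — match v
step 7: stack=$ s  input=s $  — match s
Accept reached after 7 steps.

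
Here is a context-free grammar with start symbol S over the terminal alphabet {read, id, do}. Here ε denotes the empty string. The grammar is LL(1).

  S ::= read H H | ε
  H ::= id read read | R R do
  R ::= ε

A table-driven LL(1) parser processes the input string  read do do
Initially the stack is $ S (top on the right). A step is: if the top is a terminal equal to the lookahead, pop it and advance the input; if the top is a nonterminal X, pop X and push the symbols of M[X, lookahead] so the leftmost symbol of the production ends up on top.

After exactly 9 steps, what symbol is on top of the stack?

do

step 1: stack=$ S  input=read do do $  — expand S ::= read H H
step 2: stack=$ H H read  input=read do do $  — match read
step 3: stack=$ H H  input=do do $  — expand H ::= R R do
step 4: stack=$ H do R R  input=do do $  — expand R ::= ε
step 5: stack=$ H do R  input=do do $  — expand R ::= ε
step 6: stack=$ H do  input=do do $  — match do
step 7: stack=$ H  input=do $  — expand H ::= R R do
step 8: stack=$ do R R  input=do $  — expand R ::= ε
step 9: stack=$ do R  input=do $  — expand R ::= ε
Stack after step 9: $ do (top = do).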